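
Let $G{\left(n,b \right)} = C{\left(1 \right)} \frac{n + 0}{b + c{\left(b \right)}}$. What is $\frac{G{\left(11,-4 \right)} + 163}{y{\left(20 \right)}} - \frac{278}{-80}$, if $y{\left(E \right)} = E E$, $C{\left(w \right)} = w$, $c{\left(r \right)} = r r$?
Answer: $\frac{18647}{4800} \approx 3.8848$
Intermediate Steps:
$c{\left(r \right)} = r^{2}$
$G{\left(n,b \right)} = \frac{n}{b + b^{2}}$ ($G{\left(n,b \right)} = 1 \frac{n + 0}{b + b^{2}} = 1 \frac{n}{b + b^{2}} = \frac{n}{b + b^{2}}$)
$y{\left(E \right)} = E^{2}$
$\frac{G{\left(11,-4 \right)} + 163}{y{\left(20 \right)}} - \frac{278}{-80} = \frac{\frac{11}{\left(-4\right) \left(1 - 4\right)} + 163}{20^{2}} - \frac{278}{-80} = \frac{11 \left(- \frac{1}{4}\right) \frac{1}{-3} + 163}{400} - - \frac{139}{40} = \left(11 \left(- \frac{1}{4}\right) \left(- \frac{1}{3}\right) + 163\right) \frac{1}{400} + \frac{139}{40} = \left(\frac{11}{12} + 163\right) \frac{1}{400} + \frac{139}{40} = \frac{1967}{12} \cdot \frac{1}{400} + \frac{139}{40} = \frac{1967}{4800} + \frac{139}{40} = \frac{18647}{4800}$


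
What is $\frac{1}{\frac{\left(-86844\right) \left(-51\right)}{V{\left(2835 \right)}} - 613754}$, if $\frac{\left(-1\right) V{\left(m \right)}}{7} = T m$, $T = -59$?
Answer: $- \frac{130095}{79845834514} \approx -1.6293 \cdot 10^{-6}$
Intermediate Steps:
$V{\left(m \right)} = 413 m$ ($V{\left(m \right)} = - 7 \left(- 59 m\right) = 413 m$)
$\frac{1}{\frac{\left(-86844\right) \left(-51\right)}{V{\left(2835 \right)}} - 613754} = \frac{1}{\frac{\left(-86844\right) \left(-51\right)}{413 \cdot 2835} - 613754} = \frac{1}{\frac{4429044}{1170855} - 613754} = \frac{1}{4429044 \cdot \frac{1}{1170855} - 613754} = \frac{1}{\frac{492116}{130095} - 613754} = \frac{1}{- \frac{79845834514}{130095}} = - \frac{130095}{79845834514}$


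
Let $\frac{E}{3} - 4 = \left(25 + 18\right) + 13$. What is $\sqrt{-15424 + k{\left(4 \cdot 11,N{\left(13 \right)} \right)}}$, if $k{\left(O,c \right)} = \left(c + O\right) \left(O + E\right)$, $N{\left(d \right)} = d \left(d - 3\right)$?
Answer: $32 \sqrt{23} \approx 153.47$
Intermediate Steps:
$N{\left(d \right)} = d \left(-3 + d\right)$
$E = 180$ ($E = 12 + 3 \left(\left(25 + 18\right) + 13\right) = 12 + 3 \left(43 + 13\right) = 12 + 3 \cdot 56 = 12 + 168 = 180$)
$k{\left(O,c \right)} = \left(180 + O\right) \left(O + c\right)$ ($k{\left(O,c \right)} = \left(c + O\right) \left(O + 180\right) = \left(O + c\right) \left(180 + O\right) = \left(180 + O\right) \left(O + c\right)$)
$\sqrt{-15424 + k{\left(4 \cdot 11,N{\left(13 \right)} \right)}} = \sqrt{-15424 + \left(\left(4 \cdot 11\right)^{2} + 180 \cdot 4 \cdot 11 + 180 \cdot 13 \left(-3 + 13\right) + 4 \cdot 11 \cdot 13 \left(-3 + 13\right)\right)} = \sqrt{-15424 + \left(44^{2} + 180 \cdot 44 + 180 \cdot 13 \cdot 10 + 44 \cdot 13 \cdot 10\right)} = \sqrt{-15424 + \left(1936 + 7920 + 180 \cdot 130 + 44 \cdot 130\right)} = \sqrt{-15424 + \left(1936 + 7920 + 23400 + 5720\right)} = \sqrt{-15424 + 38976} = \sqrt{23552} = 32 \sqrt{23}$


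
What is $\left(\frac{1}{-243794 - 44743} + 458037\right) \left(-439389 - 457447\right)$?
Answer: $- \frac{118526403473609648}{288537} \approx -4.1078 \cdot 10^{11}$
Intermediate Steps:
$\left(\frac{1}{-243794 - 44743} + 458037\right) \left(-439389 - 457447\right) = \left(\frac{1}{-288537} + 458037\right) \left(-896836\right) = \left(- \frac{1}{288537} + 458037\right) \left(-896836\right) = \frac{132160621868}{288537} \left(-896836\right) = - \frac{118526403473609648}{288537}$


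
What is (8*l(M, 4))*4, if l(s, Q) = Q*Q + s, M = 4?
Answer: 640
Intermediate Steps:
l(s, Q) = s + Q**2 (l(s, Q) = Q**2 + s = s + Q**2)
(8*l(M, 4))*4 = (8*(4 + 4**2))*4 = (8*(4 + 16))*4 = (8*20)*4 = 160*4 = 640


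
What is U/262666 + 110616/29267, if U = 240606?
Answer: 18048439029/3843722911 ≈ 4.6956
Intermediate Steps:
U/262666 + 110616/29267 = 240606/262666 + 110616/29267 = 240606*(1/262666) + 110616*(1/29267) = 120303/131333 + 110616/29267 = 18048439029/3843722911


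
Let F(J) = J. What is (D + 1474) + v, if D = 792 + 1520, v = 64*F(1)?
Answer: 3850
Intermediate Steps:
v = 64 (v = 64*1 = 64)
D = 2312
(D + 1474) + v = (2312 + 1474) + 64 = 3786 + 64 = 3850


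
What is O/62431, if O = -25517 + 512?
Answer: -25005/62431 ≈ -0.40052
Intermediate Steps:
O = -25005
O/62431 = -25005/62431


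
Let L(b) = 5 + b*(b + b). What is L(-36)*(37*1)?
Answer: 96089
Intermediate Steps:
L(b) = 5 + 2*b**2 (L(b) = 5 + b*(2*b) = 5 + 2*b**2)
L(-36)*(37*1) = (5 + 2*(-36)**2)*(37*1) = (5 + 2*1296)*37 = (5 + 2592)*37 = 2597*37 = 96089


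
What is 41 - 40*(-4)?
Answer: 201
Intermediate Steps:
41 - 40*(-4) = 41 + 160 = 201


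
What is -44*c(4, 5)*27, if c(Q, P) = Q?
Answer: -4752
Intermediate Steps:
-44*c(4, 5)*27 = -44*4*27 = -176*27 = -4752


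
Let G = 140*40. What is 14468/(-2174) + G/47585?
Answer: -67628538/10344979 ≈ -6.5373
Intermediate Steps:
G = 5600
14468/(-2174) + G/47585 = 14468/(-2174) + 5600/47585 = 14468*(-1/2174) + 5600*(1/47585) = -7234/1087 + 1120/9517 = -67628538/10344979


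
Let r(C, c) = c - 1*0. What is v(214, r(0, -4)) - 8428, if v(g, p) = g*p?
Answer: -9284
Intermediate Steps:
r(C, c) = c (r(C, c) = c + 0 = c)
v(214, r(0, -4)) - 8428 = 214*(-4) - 8428 = -856 - 8428 = -9284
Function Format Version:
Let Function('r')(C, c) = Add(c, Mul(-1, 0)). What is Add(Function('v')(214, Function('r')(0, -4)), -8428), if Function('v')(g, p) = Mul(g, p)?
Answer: -9284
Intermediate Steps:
Function('r')(C, c) = c (Function('r')(C, c) = Add(c, 0) = c)
Add(Function('v')(214, Function('r')(0, -4)), -8428) = Add(Mul(214, -4), -8428) = Add(-856, -8428) = -9284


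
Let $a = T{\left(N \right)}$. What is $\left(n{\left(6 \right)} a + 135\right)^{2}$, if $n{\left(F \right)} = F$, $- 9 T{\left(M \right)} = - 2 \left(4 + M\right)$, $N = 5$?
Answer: $21609$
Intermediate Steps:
$T{\left(M \right)} = \frac{8}{9} + \frac{2 M}{9}$ ($T{\left(M \right)} = - \frac{\left(-2\right) \left(4 + M\right)}{9} = - \frac{-8 - 2 M}{9} = \frac{8}{9} + \frac{2 M}{9}$)
$a = 2$ ($a = \frac{8}{9} + \frac{2}{9} \cdot 5 = \frac{8}{9} + \frac{10}{9} = 2$)
$\left(n{\left(6 \right)} a + 135\right)^{2} = \left(6 \cdot 2 + 135\right)^{2} = \left(12 + 135\right)^{2} = 147^{2} = 21609$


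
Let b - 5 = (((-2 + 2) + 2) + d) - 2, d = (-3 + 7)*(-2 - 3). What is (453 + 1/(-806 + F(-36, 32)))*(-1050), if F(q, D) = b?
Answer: -390507600/821 ≈ -4.7565e+5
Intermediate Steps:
d = -20 (d = 4*(-5) = -20)
b = -15 (b = 5 + ((((-2 + 2) + 2) - 20) - 2) = 5 + (((0 + 2) - 20) - 2) = 5 + ((2 - 20) - 2) = 5 + (-18 - 2) = 5 - 20 = -15)
F(q, D) = -15
(453 + 1/(-806 + F(-36, 32)))*(-1050) = (453 + 1/(-806 - 15))*(-1050) = (453 + 1/(-821))*(-1050) = (453 - 1/821)*(-1050) = (371912/821)*(-1050) = -390507600/821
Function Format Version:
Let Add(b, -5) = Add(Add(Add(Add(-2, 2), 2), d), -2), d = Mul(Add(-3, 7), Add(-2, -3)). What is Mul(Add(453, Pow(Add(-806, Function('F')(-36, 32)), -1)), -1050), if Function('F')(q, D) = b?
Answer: Rational(-390507600, 821) ≈ -4.7565e+5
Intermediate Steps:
d = -20 (d = Mul(4, -5) = -20)
b = -15 (b = Add(5, Add(Add(Add(Add(-2, 2), 2), -20), -2)) = Add(5, Add(Add(Add(0, 2), -20), -2)) = Add(5, Add(Add(2, -20), -2)) = Add(5, Add(-18, -2)) = Add(5, -20) = -15)
Function('F')(q, D) = -15
Mul(Add(453, Pow(Add(-806, Function('F')(-36, 32)), -1)), -1050) = Mul(Add(453, Pow(Add(-806, -15), -1)), -1050) = Mul(Add(453, Pow(-821, -1)), -1050) = Mul(Add(453, Rational(-1, 821)), -1050) = Mul(Rational(371912, 821), -1050) = Rational(-390507600, 821)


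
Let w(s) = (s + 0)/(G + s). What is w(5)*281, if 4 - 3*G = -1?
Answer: 843/4 ≈ 210.75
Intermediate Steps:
G = 5/3 (G = 4/3 - ⅓*(-1) = 4/3 + ⅓ = 5/3 ≈ 1.6667)
w(s) = s/(5/3 + s) (w(s) = (s + 0)/(5/3 + s) = s/(5/3 + s))
w(5)*281 = (3*5/(5 + 3*5))*281 = (3*5/(5 + 15))*281 = (3*5/20)*281 = (3*5*(1/20))*281 = (¾)*281 = 843/4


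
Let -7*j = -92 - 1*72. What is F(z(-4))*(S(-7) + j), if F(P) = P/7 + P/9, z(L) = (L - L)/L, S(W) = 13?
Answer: 0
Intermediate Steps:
z(L) = 0 (z(L) = 0/L = 0)
F(P) = 16*P/63 (F(P) = P*(⅐) + P*(⅑) = P/7 + P/9 = 16*P/63)
j = 164/7 (j = -(-92 - 1*72)/7 = -(-92 - 72)/7 = -⅐*(-164) = 164/7 ≈ 23.429)
F(z(-4))*(S(-7) + j) = ((16/63)*0)*(13 + 164/7) = 0*(255/7) = 0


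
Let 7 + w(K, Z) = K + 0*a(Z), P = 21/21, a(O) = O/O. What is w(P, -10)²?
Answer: 36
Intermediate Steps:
a(O) = 1
P = 1 (P = 21*(1/21) = 1)
w(K, Z) = -7 + K (w(K, Z) = -7 + (K + 0*1) = -7 + (K + 0) = -7 + K)
w(P, -10)² = (-7 + 1)² = (-6)² = 36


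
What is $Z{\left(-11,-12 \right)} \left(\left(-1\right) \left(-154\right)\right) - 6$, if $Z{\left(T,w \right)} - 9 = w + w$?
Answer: $-2316$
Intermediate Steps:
$Z{\left(T,w \right)} = 9 + 2 w$ ($Z{\left(T,w \right)} = 9 + \left(w + w\right) = 9 + 2 w$)
$Z{\left(-11,-12 \right)} \left(\left(-1\right) \left(-154\right)\right) - 6 = \left(9 + 2 \left(-12\right)\right) \left(\left(-1\right) \left(-154\right)\right) - 6 = \left(9 - 24\right) 154 - 6 = \left(-15\right) 154 - 6 = -2310 - 6 = -2316$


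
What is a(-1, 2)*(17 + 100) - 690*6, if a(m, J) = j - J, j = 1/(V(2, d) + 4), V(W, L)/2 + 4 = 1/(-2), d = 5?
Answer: -21987/5 ≈ -4397.4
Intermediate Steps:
V(W, L) = -9 (V(W, L) = -8 + 2/(-2) = -8 + 2*(-½) = -8 - 1 = -9)
j = -⅕ (j = 1/(-9 + 4) = 1/(-5) = -⅕ ≈ -0.20000)
a(m, J) = -⅕ - J
a(-1, 2)*(17 + 100) - 690*6 = (-⅕ - 1*2)*(17 + 100) - 690*6 = (-⅕ - 2)*117 - 1*4140 = -11/5*117 - 4140 = -1287/5 - 4140 = -21987/5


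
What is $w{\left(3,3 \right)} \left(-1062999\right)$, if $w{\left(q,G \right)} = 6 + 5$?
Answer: $-11692989$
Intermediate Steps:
$w{\left(q,G \right)} = 11$
$w{\left(3,3 \right)} \left(-1062999\right) = 11 \left(-1062999\right) = -11692989$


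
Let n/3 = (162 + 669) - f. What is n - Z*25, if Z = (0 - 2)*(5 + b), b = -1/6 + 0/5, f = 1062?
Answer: -1354/3 ≈ -451.33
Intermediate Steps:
b = -⅙ (b = -1*⅙ + 0*(⅕) = -⅙ + 0 = -⅙ ≈ -0.16667)
n = -693 (n = 3*((162 + 669) - 1*1062) = 3*(831 - 1062) = 3*(-231) = -693)
Z = -29/3 (Z = (0 - 2)*(5 - ⅙) = -2*29/6 = -29/3 ≈ -9.6667)
n - Z*25 = -693 - (-29)*25/3 = -693 - 1*(-725/3) = -693 + 725/3 = -1354/3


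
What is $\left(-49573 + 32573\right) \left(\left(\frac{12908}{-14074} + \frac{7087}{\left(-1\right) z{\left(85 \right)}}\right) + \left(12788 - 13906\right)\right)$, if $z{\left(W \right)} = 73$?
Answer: $\frac{10619221343000}{513701} \approx 2.0672 \cdot 10^{7}$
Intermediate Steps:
$\left(-49573 + 32573\right) \left(\left(\frac{12908}{-14074} + \frac{7087}{\left(-1\right) z{\left(85 \right)}}\right) + \left(12788 - 13906\right)\right) = \left(-49573 + 32573\right) \left(\left(\frac{12908}{-14074} + \frac{7087}{\left(-1\right) 73}\right) + \left(12788 - 13906\right)\right) = - 17000 \left(\left(12908 \left(- \frac{1}{14074}\right) + \frac{7087}{-73}\right) - 1118\right) = - 17000 \left(\left(- \frac{6454}{7037} + 7087 \left(- \frac{1}{73}\right)\right) - 1118\right) = - 17000 \left(\left(- \frac{6454}{7037} - \frac{7087}{73}\right) - 1118\right) = - 17000 \left(- \frac{50342361}{513701} - 1118\right) = \left(-17000\right) \left(- \frac{624660079}{513701}\right) = \frac{10619221343000}{513701}$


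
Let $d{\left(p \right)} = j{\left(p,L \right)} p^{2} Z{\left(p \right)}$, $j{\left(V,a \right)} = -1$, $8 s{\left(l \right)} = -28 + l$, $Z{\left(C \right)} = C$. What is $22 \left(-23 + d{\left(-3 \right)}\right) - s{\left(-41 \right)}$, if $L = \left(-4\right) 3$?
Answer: $\frac{773}{8} \approx 96.625$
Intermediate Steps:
$L = -12$
$s{\left(l \right)} = - \frac{7}{2} + \frac{l}{8}$ ($s{\left(l \right)} = \frac{-28 + l}{8} = - \frac{7}{2} + \frac{l}{8}$)
$d{\left(p \right)} = - p^{3}$ ($d{\left(p \right)} = - p^{2} p = - p^{3}$)
$22 \left(-23 + d{\left(-3 \right)}\right) - s{\left(-41 \right)} = 22 \left(-23 - \left(-3\right)^{3}\right) - \left(- \frac{7}{2} + \frac{1}{8} \left(-41\right)\right) = 22 \left(-23 - -27\right) - \left(- \frac{7}{2} - \frac{41}{8}\right) = 22 \left(-23 + 27\right) - - \frac{69}{8} = 22 \cdot 4 + \frac{69}{8} = 88 + \frac{69}{8} = \frac{773}{8}$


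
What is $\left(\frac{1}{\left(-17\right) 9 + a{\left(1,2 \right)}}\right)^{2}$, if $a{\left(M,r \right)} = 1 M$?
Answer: $\frac{1}{23104} \approx 4.3283 \cdot 10^{-5}$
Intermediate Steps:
$a{\left(M,r \right)} = M$
$\left(\frac{1}{\left(-17\right) 9 + a{\left(1,2 \right)}}\right)^{2} = \left(\frac{1}{\left(-17\right) 9 + 1}\right)^{2} = \left(\frac{1}{-153 + 1}\right)^{2} = \left(\frac{1}{-152}\right)^{2} = \left(- \frac{1}{152}\right)^{2} = \frac{1}{23104}$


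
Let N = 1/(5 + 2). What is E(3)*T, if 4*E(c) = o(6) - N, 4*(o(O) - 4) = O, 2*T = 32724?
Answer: 613575/28 ≈ 21913.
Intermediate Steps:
T = 16362 (T = (½)*32724 = 16362)
o(O) = 4 + O/4
N = ⅐ (N = 1/7 = ⅐ ≈ 0.14286)
E(c) = 75/56 (E(c) = ((4 + (¼)*6) - 1*⅐)/4 = ((4 + 3/2) - ⅐)/4 = (11/2 - ⅐)/4 = (¼)*(75/14) = 75/56)
E(3)*T = (75/56)*16362 = 613575/28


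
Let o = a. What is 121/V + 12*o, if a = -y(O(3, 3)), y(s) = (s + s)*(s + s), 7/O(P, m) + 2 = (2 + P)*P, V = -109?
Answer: -276817/18421 ≈ -15.027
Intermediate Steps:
O(P, m) = 7/(-2 + P*(2 + P)) (O(P, m) = 7/(-2 + (2 + P)*P) = 7/(-2 + P*(2 + P)))
y(s) = 4*s**2 (y(s) = (2*s)*(2*s) = 4*s**2)
a = -196/169 (a = -4*(7/(-2 + 3**2 + 2*3))**2 = -4*(7/(-2 + 9 + 6))**2 = -4*(7/13)**2 = -4*49/169 = -1*196/169 = -196/169 ≈ -1.1598)
o = -196/169 ≈ -1.1598
121/V + 12*o = 121/(-109) + 12*(-196/169) = 121*(-1/109) - 2352/169 = -121/109 - 2352/169 = -276817/18421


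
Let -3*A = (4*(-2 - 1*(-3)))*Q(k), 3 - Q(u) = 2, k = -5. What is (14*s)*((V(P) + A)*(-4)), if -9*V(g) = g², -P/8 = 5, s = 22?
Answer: 1985984/9 ≈ 2.2067e+5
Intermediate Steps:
P = -40 (P = -8*5 = -40)
Q(u) = 1 (Q(u) = 3 - 1*2 = 3 - 2 = 1)
A = -4/3 (A = -4*(-2 - 1*(-3))/3 = -4*(-2 + 3)/3 = -4*1/3 = -4/3 ≈ -1.3333)
V(g) = -g²/9
(14*s)*((V(P) + A)*(-4)) = (14*22)*((-⅑*(-40)² - 4/3)*(-4)) = 308*((-⅑*1600 - 4/3)*(-4)) = 308*((-1600/9 - 4/3)*(-4)) = 308*(-1612/9*(-4)) = 308*(6448/9) = 1985984/9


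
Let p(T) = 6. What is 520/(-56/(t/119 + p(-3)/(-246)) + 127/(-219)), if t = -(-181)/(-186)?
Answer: 3365723400/11125752931 ≈ 0.30252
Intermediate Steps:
t = -181/186 (t = -(-181)*(-1)/186 = -1*181/186 = -181/186 ≈ -0.97312)
520/(-56/(t/119 + p(-3)/(-246)) + 127/(-219)) = 520/(-56/(-181/186/119 + 6/(-246)) + 127/(-219)) = 520/(-56/(-181/186*1/119 + 6*(-1/246)) + 127*(-1/219)) = 520/(-56/(-181/22134 - 1/41) - 127/219) = 520/(-56/(-29555/907494) - 127/219) = 520/(-56*(-907494/29555) - 127/219) = 520/(50819664/29555 - 127/219) = 520/(11125752931/6472545) = 520*(6472545/11125752931) = 3365723400/11125752931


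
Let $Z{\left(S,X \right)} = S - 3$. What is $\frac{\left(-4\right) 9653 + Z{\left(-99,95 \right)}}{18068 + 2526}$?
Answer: $- \frac{19357}{10297} \approx -1.8799$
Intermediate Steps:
$Z{\left(S,X \right)} = -3 + S$ ($Z{\left(S,X \right)} = S - 3 = -3 + S$)
$\frac{\left(-4\right) 9653 + Z{\left(-99,95 \right)}}{18068 + 2526} = \frac{\left(-4\right) 9653 - 102}{18068 + 2526} = \frac{-38612 - 102}{20594} = \left(-38714\right) \frac{1}{20594} = - \frac{19357}{10297}$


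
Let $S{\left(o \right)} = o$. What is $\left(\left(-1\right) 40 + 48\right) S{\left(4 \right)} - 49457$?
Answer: $-49425$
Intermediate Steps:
$\left(\left(-1\right) 40 + 48\right) S{\left(4 \right)} - 49457 = \left(\left(-1\right) 40 + 48\right) 4 - 49457 = \left(-40 + 48\right) 4 - 49457 = 8 \cdot 4 - 49457 = 32 - 49457 = -49425$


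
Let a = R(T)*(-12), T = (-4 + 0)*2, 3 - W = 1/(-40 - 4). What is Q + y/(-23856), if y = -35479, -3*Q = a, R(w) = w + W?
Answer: -4834195/262416 ≈ -18.422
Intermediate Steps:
W = 133/44 (W = 3 - 1/(-40 - 4) = 3 - 1/(-44) = 3 - 1*(-1/44) = 3 + 1/44 = 133/44 ≈ 3.0227)
T = -8 (T = -4*2 = -8)
R(w) = 133/44 + w (R(w) = w + 133/44 = 133/44 + w)
a = 657/11 (a = (133/44 - 8)*(-12) = -219/44*(-12) = 657/11 ≈ 59.727)
Q = -219/11 (Q = -1/3*657/11 = -219/11 ≈ -19.909)
Q + y/(-23856) = -219/11 - 35479/(-23856) = -219/11 - 35479*(-1/23856) = -219/11 + 35479/23856 = -4834195/262416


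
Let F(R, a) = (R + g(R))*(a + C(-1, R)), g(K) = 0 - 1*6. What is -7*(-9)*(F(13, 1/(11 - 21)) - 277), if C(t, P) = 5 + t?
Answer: -157311/10 ≈ -15731.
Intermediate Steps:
g(K) = -6 (g(K) = 0 - 6 = -6)
F(R, a) = (-6 + R)*(4 + a) (F(R, a) = (R - 6)*(a + (5 - 1)) = (-6 + R)*(a + 4) = (-6 + R)*(4 + a))
-7*(-9)*(F(13, 1/(11 - 21)) - 277) = -7*(-9)*((-24 - 6/(11 - 21) + 4*13 + 13/(11 - 21)) - 277) = -(-63)*((-24 - 6/(-10) + 52 + 13/(-10)) - 277) = -(-63)*((-24 - 6*(-⅒) + 52 + 13*(-⅒)) - 277) = -(-63)*((-24 + ⅗ + 52 - 13/10) - 277) = -(-63)*(273/10 - 277) = -(-63)*(-2497)/10 = -1*157311/10 = -157311/10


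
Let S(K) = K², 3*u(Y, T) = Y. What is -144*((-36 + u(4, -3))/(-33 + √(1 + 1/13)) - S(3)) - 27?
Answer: 15805899/14143 - 4992*√182/14143 ≈ 1112.8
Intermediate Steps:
u(Y, T) = Y/3
-144*((-36 + u(4, -3))/(-33 + √(1 + 1/13)) - S(3)) - 27 = -144*((-36 + (⅓)*4)/(-33 + √(1 + 1/13)) - 1*3²) - 27 = -144*((-36 + 4/3)/(-33 + √(1 + 1/13)) - 1*9) - 27 = -144*(-104/(3*(-33 + √(14/13))) - 9) - 27 = -144*(-104/(3*(-33 + √182/13)) - 9) - 27 = -144*(-9 - 104/(3*(-33 + √182/13))) - 27 = (1296 + 4992/(-33 + √182/13)) - 27 = 1269 + 4992/(-33 + √182/13)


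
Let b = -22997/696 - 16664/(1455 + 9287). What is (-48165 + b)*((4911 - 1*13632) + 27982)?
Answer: -119670910695391/128904 ≈ -9.2837e+8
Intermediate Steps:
b = -4459171/128904 (b = -22997*1/696 - 16664/10742 = -793/24 - 16664*1/10742 = -793/24 - 8332/5371 = -4459171/128904 ≈ -34.593)
(-48165 + b)*((4911 - 1*13632) + 27982) = (-48165 - 4459171/128904)*((4911 - 1*13632) + 27982) = -6213120331*((4911 - 13632) + 27982)/128904 = -6213120331*(-8721 + 27982)/128904 = -6213120331/128904*19261 = -119670910695391/128904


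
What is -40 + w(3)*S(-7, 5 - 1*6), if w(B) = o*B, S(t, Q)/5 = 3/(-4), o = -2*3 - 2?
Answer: 50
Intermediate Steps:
o = -8 (o = -6 - 2 = -8)
S(t, Q) = -15/4 (S(t, Q) = 5*(3/(-4)) = 5*(3*(-¼)) = 5*(-¾) = -15/4)
w(B) = -8*B
-40 + w(3)*S(-7, 5 - 1*6) = -40 - 8*3*(-15/4) = -40 - 24*(-15/4) = -40 + 90 = 50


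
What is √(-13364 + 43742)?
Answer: √30378 ≈ 174.29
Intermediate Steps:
√(-13364 + 43742) = √30378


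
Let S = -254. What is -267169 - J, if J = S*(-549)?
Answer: -406615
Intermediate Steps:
J = 139446 (J = -254*(-549) = 139446)
-267169 - J = -267169 - 1*139446 = -267169 - 139446 = -406615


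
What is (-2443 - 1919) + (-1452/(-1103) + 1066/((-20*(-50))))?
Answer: -2404329101/551500 ≈ -4359.6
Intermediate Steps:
(-2443 - 1919) + (-1452/(-1103) + 1066/((-20*(-50)))) = -4362 + (-1452*(-1/1103) + 1066/1000) = -4362 + (1452/1103 + 1066*(1/1000)) = -4362 + (1452/1103 + 533/500) = -4362 + 1313899/551500 = -2404329101/551500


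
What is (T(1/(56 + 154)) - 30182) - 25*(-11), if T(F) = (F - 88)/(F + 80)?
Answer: -502485986/16801 ≈ -29908.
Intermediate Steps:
T(F) = (-88 + F)/(80 + F)
(T(1/(56 + 154)) - 30182) - 25*(-11) = ((-88 + 1/(56 + 154))/(80 + 1/(56 + 154)) - 30182) - 25*(-11) = ((-88 + 1/210)/(80 + 1/210) - 30182) + 275 = (-18479/210/(16801/210) - 30182) + 275 = ((210/16801)*(-18479/210) - 30182) + 275 = (-18479/16801 - 30182) + 275 = -507106261/16801 + 275 = -502485986/16801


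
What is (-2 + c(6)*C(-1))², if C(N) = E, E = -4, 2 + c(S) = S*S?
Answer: 19044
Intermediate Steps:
c(S) = -2 + S² (c(S) = -2 + S*S = -2 + S²)
C(N) = -4
(-2 + c(6)*C(-1))² = (-2 + (-2 + 6²)*(-4))² = (-2 + (-2 + 36)*(-4))² = (-2 + 34*(-4))² = (-2 - 136)² = (-138)² = 19044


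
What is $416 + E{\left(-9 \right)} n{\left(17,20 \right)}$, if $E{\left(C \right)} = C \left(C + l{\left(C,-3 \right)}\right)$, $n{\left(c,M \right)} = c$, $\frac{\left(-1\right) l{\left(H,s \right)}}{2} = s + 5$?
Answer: $2405$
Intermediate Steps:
$l{\left(H,s \right)} = -10 - 2 s$ ($l{\left(H,s \right)} = - 2 \left(s + 5\right) = - 2 \left(5 + s\right) = -10 - 2 s$)
$E{\left(C \right)} = C \left(-4 + C\right)$ ($E{\left(C \right)} = C \left(C - 4\right) = C \left(-4 + C\right)$)
$416 + E{\left(-9 \right)} n{\left(17,20 \right)} = 416 + - 9 \left(-4 - 9\right) 17 = 416 + \left(-9\right) \left(-13\right) 17 = 416 + 117 \cdot 17 = 416 + 1989 = 2405$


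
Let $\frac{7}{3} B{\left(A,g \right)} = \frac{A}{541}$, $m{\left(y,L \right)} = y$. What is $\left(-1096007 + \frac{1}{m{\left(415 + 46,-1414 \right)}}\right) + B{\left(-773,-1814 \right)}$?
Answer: $- \frac{1913417757921}{1745807} \approx -1.096 \cdot 10^{6}$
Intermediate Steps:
$B{\left(A,g \right)} = \frac{3 A}{3787}$ ($B{\left(A,g \right)} = \frac{3 \frac{A}{541}}{7} = \frac{3 A}{3787}$)
$\left(-1096007 + \frac{1}{m{\left(415 + 46,-1414 \right)}}\right) + B{\left(-773,-1814 \right)} = \left(-1096007 + \frac{1}{415 + 46}\right) + \frac{3}{3787} \left(-773\right) = \left(-1096007 + \frac{1}{461}\right) - \frac{2319}{3787} = - \frac{505259226}{461} - \frac{2319}{3787} = - \frac{1913417757921}{1745807}$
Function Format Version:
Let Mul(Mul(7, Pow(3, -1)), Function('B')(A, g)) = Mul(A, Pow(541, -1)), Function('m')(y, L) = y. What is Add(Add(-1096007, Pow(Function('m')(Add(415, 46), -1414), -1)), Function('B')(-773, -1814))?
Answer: Rational(-1913417757921, 1745807) ≈ -1.0960e+6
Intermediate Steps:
Function('B')(A, g) = Mul(Rational(3, 3787), A) (Function('B')(A, g) = Mul(Rational(3, 7), Mul(A, Pow(541, -1))) = Mul(Rational(3, 7), Mul(A, Rational(1, 541))) = Mul(Rational(3, 7), Mul(Rational(1, 541), A)) = Mul(Rational(3, 3787), A))
Add(Add(-1096007, Pow(Function('m')(Add(415, 46), -1414), -1)), Function('B')(-773, -1814)) = Add(Add(-1096007, Pow(Add(415, 46), -1)), Mul(Rational(3, 3787), -773)) = Add(Add(-1096007, Pow(461, -1)), Rational(-2319, 3787)) = Add(Add(-1096007, Rational(1, 461)), Rational(-2319, 3787)) = Add(Rational(-505259226, 461), Rational(-2319, 3787)) = Rational(-1913417757921, 1745807)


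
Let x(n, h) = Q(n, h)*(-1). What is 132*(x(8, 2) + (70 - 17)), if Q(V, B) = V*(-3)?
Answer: 10164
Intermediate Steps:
Q(V, B) = -3*V
x(n, h) = 3*n (x(n, h) = -3*n*(-1) = 3*n)
132*(x(8, 2) + (70 - 17)) = 132*(3*8 + (70 - 17)) = 132*(24 + 53) = 132*77 = 10164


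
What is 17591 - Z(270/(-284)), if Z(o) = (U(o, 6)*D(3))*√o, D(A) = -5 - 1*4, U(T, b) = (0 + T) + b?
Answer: 17591 + 19359*I*√2130/20164 ≈ 17591.0 + 44.309*I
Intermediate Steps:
U(T, b) = T + b
D(A) = -9 (D(A) = -5 - 4 = -9)
Z(o) = √o*(-54 - 9*o) (Z(o) = ((o + 6)*(-9))*√o = ((6 + o)*(-9))*√o = (-54 - 9*o)*√o = √o*(-54 - 9*o))
17591 - Z(270/(-284)) = 17591 - 9*√(270/(-284))*(-6 - 270/(-284)) = 17591 - 9*√(270*(-1/284))*(-6 - 270*(-1)/284) = 17591 - 9*√(-135/142)*(-6 - 1*(-135/142)) = 17591 - 9*3*I*√2130/142*(-6 + 135/142) = 17591 - 9*3*I*√2130/142*(-717)/142 = 17591 - (-19359)*I*√2130/20164 = 17591 + 19359*I*√2130/20164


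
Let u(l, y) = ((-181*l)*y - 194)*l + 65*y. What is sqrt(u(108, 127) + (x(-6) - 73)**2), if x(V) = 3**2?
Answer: I*sqrt(268128969) ≈ 16375.0*I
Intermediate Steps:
x(V) = 9
u(l, y) = 65*y + l*(-194 - 181*l*y) (u(l, y) = (-181*l*y - 194)*l + 65*y = (-194 - 181*l*y)*l + 65*y = l*(-194 - 181*l*y) + 65*y = 65*y + l*(-194 - 181*l*y))
sqrt(u(108, 127) + (x(-6) - 73)**2) = sqrt((-194*108 + 65*127 - 181*127*108**2) + (9 - 73)**2) = sqrt((-20952 + 8255 - 181*127*11664) + (-64)**2) = sqrt((-20952 + 8255 - 268120368) + 4096) = sqrt(-268133065 + 4096) = sqrt(-268128969) = I*sqrt(268128969)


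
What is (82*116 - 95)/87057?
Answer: 3139/29019 ≈ 0.10817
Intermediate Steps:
(82*116 - 95)/87057 = (9512 - 95)*(1/87057) = 9417*(1/87057) = 3139/29019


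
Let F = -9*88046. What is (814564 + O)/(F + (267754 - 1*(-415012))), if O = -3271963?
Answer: 351057/15664 ≈ 22.412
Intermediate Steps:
F = -792414
(814564 + O)/(F + (267754 - 1*(-415012))) = (814564 - 3271963)/(-792414 + (267754 - 1*(-415012))) = -2457399/(-792414 + (267754 + 415012)) = -2457399/(-792414 + 682766) = -2457399/(-109648) = -2457399*(-1/109648) = 351057/15664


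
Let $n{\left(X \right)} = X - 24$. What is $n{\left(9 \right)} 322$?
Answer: $-4830$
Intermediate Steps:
$n{\left(X \right)} = -24 + X$ ($n{\left(X \right)} = X - 24 = -24 + X$)
$n{\left(9 \right)} 322 = \left(-24 + 9\right) 322 = \left(-15\right) 322 = -4830$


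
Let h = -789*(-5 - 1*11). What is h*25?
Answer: 315600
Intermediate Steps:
h = 12624 (h = -789*(-5 - 11) = -789*(-16) = 12624)
h*25 = 12624*25 = 315600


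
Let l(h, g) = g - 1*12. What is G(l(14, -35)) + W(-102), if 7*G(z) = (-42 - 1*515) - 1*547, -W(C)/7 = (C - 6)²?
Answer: -572640/7 ≈ -81806.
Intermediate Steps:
W(C) = -7*(-6 + C)² (W(C) = -7*(C - 6)² = -7*(-6 + C)²)
l(h, g) = -12 + g (l(h, g) = g - 12 = -12 + g)
G(z) = -1104/7 (G(z) = ((-42 - 1*515) - 1*547)/7 = ((-42 - 515) - 547)/7 = (-557 - 547)/7 = (⅐)*(-1104) = -1104/7)
G(l(14, -35)) + W(-102) = -1104/7 - 7*(-6 - 102)² = -1104/7 - 7*(-108)² = -1104/7 - 7*11664 = -1104/7 - 81648 = -572640/7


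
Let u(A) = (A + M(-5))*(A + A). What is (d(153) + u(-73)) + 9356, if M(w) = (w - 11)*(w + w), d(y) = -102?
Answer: -3448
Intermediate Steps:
M(w) = 2*w*(-11 + w) (M(w) = (-11 + w)*(2*w) = 2*w*(-11 + w))
u(A) = 2*A*(160 + A) (u(A) = (A + 2*(-5)*(-11 - 5))*(A + A) = (A + 2*(-5)*(-16))*(2*A) = (A + 160)*(2*A) = (160 + A)*(2*A) = 2*A*(160 + A))
(d(153) + u(-73)) + 9356 = (-102 + 2*(-73)*(160 - 73)) + 9356 = (-102 + 2*(-73)*87) + 9356 = (-102 - 12702) + 9356 = -12804 + 9356 = -3448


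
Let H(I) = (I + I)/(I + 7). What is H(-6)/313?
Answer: -12/313 ≈ -0.038339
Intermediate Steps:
H(I) = 2*I/(7 + I) (H(I) = (2*I)/(7 + I) = 2*I/(7 + I))
H(-6)/313 = (2*(-6)/(7 - 6))/313 = (2*(-6)/1)*(1/313) = (2*(-6)*1)*(1/313) = -12*1/313 = -12/313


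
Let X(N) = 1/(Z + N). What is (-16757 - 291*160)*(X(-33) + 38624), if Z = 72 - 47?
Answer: -19564383147/8 ≈ -2.4455e+9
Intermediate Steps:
Z = 25
X(N) = 1/(25 + N)
(-16757 - 291*160)*(X(-33) + 38624) = (-16757 - 291*160)*(1/(25 - 33) + 38624) = (-16757 - 46560)*(1/(-8) + 38624) = -63317*(-1/8 + 38624) = -63317*308991/8 = -19564383147/8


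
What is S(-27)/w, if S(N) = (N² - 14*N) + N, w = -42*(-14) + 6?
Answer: 20/11 ≈ 1.8182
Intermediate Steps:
w = 594 (w = 588 + 6 = 594)
S(N) = N² - 13*N
S(-27)/w = -27*(-13 - 27)/594 = -27*(-40)*(1/594) = 1080*(1/594) = 20/11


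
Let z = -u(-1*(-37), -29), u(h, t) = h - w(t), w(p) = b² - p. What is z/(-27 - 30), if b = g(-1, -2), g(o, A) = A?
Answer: 4/57 ≈ 0.070175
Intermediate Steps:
b = -2
w(p) = 4 - p (w(p) = (-2)² - p = 4 - p)
u(h, t) = -4 + h + t (u(h, t) = h - (4 - t) = h + (-4 + t) = -4 + h + t)
z = -4 (z = -(-4 - 1*(-37) - 29) = -(-4 + 37 - 29) = -1*4 = -4)
z/(-27 - 30) = -4/(-27 - 30) = -4/(-57) = -4*(-1/57) = 4/57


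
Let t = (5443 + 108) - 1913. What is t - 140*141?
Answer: -16102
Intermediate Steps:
t = 3638 (t = 5551 - 1913 = 3638)
t - 140*141 = 3638 - 140*141 = 3638 - 1*19740 = 3638 - 19740 = -16102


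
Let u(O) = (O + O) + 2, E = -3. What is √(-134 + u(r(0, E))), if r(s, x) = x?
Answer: I*√138 ≈ 11.747*I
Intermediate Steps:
u(O) = 2 + 2*O (u(O) = 2*O + 2 = 2 + 2*O)
√(-134 + u(r(0, E))) = √(-134 + (2 + 2*(-3))) = √(-134 + (2 - 6)) = √(-134 - 4) = √(-138) = I*√138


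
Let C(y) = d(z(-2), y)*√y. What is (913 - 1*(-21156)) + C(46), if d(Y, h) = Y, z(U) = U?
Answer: 22069 - 2*√46 ≈ 22055.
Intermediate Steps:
C(y) = -2*√y
(913 - 1*(-21156)) + C(46) = (913 - 1*(-21156)) - 2*√46 = (913 + 21156) - 2*√46 = 22069 - 2*√46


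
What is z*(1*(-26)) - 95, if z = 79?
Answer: -2149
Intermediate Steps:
z*(1*(-26)) - 95 = 79*(1*(-26)) - 95 = 79*(-26) - 95 = -2054 - 95 = -2149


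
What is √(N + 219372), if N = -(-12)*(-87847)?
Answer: 2*I*√208698 ≈ 913.67*I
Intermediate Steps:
N = -1054164 (N = -12*87847 = -1054164)
√(N + 219372) = √(-1054164 + 219372) = √(-834792) = 2*I*√208698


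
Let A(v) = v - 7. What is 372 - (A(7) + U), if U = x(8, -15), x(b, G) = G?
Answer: 387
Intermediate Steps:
A(v) = -7 + v
U = -15
372 - (A(7) + U) = 372 - ((-7 + 7) - 15) = 372 - (0 - 15) = 372 - 1*(-15) = 372 + 15 = 387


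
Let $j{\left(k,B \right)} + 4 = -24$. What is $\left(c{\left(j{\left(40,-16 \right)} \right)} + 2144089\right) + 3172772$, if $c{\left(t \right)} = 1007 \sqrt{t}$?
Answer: $5316861 + 2014 i \sqrt{7} \approx 5.3169 \cdot 10^{6} + 5328.5 i$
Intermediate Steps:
$j{\left(k,B \right)} = -28$ ($j{\left(k,B \right)} = -4 - 24 = -28$)
$\left(c{\left(j{\left(40,-16 \right)} \right)} + 2144089\right) + 3172772 = \left(1007 \sqrt{-28} + 2144089\right) + 3172772 = \left(1007 \cdot 2 i \sqrt{7} + 2144089\right) + 3172772 = \left(2014 i \sqrt{7} + 2144089\right) + 3172772 = \left(2144089 + 2014 i \sqrt{7}\right) + 3172772 = 5316861 + 2014 i \sqrt{7}$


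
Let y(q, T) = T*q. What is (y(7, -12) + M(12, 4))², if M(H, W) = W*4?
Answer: 4624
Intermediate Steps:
M(H, W) = 4*W
(y(7, -12) + M(12, 4))² = (-12*7 + 4*4)² = (-84 + 16)² = (-68)² = 4624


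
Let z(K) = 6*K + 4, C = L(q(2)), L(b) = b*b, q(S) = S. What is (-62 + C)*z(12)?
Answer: -4408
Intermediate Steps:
L(b) = b**2
C = 4 (C = 2**2 = 4)
z(K) = 4 + 6*K
(-62 + C)*z(12) = (-62 + 4)*(4 + 6*12) = -58*(4 + 72) = -58*76 = -4408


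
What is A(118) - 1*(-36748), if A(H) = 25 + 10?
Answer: 36783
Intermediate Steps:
A(H) = 35
A(118) - 1*(-36748) = 35 - 1*(-36748) = 35 + 36748 = 36783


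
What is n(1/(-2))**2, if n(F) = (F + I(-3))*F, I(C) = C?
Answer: 49/16 ≈ 3.0625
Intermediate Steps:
n(F) = F*(-3 + F) (n(F) = (F - 3)*F = (-3 + F)*F = F*(-3 + F))
n(1/(-2))**2 = ((-3 + 1/(-2))/(-2))**2 = (-(-3 - 1/2)/2)**2 = (-1/2*(-7/2))**2 = (7/4)**2 = 49/16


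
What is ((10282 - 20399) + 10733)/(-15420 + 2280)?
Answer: -154/3285 ≈ -0.046880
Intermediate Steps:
((10282 - 20399) + 10733)/(-15420 + 2280) = (-10117 + 10733)/(-13140) = 616*(-1/13140) = -154/3285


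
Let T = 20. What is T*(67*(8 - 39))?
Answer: -41540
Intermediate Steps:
T*(67*(8 - 39)) = 20*(67*(8 - 39)) = 20*(67*(-31)) = 20*(-2077) = -41540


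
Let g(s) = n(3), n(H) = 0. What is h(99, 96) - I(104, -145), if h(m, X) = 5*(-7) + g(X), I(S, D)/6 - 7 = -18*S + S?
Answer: 10531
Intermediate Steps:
g(s) = 0
I(S, D) = 42 - 102*S (I(S, D) = 42 + 6*(-18*S + S) = 42 + 6*(-17*S) = 42 - 102*S)
h(m, X) = -35 (h(m, X) = 5*(-7) + 0 = -35 + 0 = -35)
h(99, 96) - I(104, -145) = -35 - (42 - 102*104) = -35 - (42 - 10608) = -35 - 1*(-10566) = -35 + 10566 = 10531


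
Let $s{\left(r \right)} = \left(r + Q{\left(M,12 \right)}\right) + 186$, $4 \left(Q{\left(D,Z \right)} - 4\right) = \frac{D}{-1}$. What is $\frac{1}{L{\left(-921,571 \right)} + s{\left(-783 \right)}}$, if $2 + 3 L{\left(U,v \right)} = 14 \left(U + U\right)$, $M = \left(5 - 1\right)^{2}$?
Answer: $- \frac{3}{27581} \approx -0.00010877$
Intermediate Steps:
$M = 16$ ($M = 4^{2} = 16$)
$L{\left(U,v \right)} = - \frac{2}{3} + \frac{28 U}{3}$ ($L{\left(U,v \right)} = - \frac{2}{3} + \frac{14 \left(U + U\right)}{3} = - \frac{2}{3} + \frac{14 \cdot 2 U}{3} = - \frac{2}{3} + \frac{28 U}{3}$)
$Q{\left(D,Z \right)} = 4 - \frac{D}{4}$ ($Q{\left(D,Z \right)} = 4 + \frac{D \frac{1}{-1}}{4} = 4 + \frac{D \left(-1\right)}{4} = 4 + \frac{\left(-1\right) D}{4} = 4 - \frac{D}{4}$)
$s{\left(r \right)} = 186 + r$ ($s{\left(r \right)} = \left(r + \left(4 - 4\right)\right) + 186 = \left(r + 0\right) + 186 = r + 186 = 186 + r$)
$\frac{1}{L{\left(-921,571 \right)} + s{\left(-783 \right)}} = \frac{1}{\left(- \frac{2}{3} + \frac{28}{3} \left(-921\right)\right) + \left(186 - 783\right)} = \frac{1}{\left(- \frac{2}{3} - 8596\right) - 597} = \frac{1}{- \frac{25790}{3} - 597} = \frac{1}{- \frac{27581}{3}} = - \frac{3}{27581}$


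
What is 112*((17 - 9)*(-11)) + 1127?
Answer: -8729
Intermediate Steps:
112*((17 - 9)*(-11)) + 1127 = 112*(8*(-11)) + 1127 = 112*(-88) + 1127 = -9856 + 1127 = -8729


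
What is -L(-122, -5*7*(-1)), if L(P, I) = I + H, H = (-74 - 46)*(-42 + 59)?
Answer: 2005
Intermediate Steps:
H = -2040 (H = -120*17 = -2040)
L(P, I) = -2040 + I (L(P, I) = I - 2040 = -2040 + I)
-L(-122, -5*7*(-1)) = -(-2040 - 5*7*(-1)) = -(-2040 - 35*(-1)) = -(-2040 + 35) = -1*(-2005) = 2005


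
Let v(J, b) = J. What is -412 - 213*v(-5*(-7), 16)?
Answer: -7867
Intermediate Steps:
-412 - 213*v(-5*(-7), 16) = -412 - (-1065)*(-7) = -412 - 213*35 = -412 - 7455 = -7867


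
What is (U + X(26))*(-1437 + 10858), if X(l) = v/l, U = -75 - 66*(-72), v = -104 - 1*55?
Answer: 1144114503/26 ≈ 4.4004e+7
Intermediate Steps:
v = -159 (v = -104 - 55 = -159)
U = 4677 (U = -75 + 4752 = 4677)
X(l) = -159/l
(U + X(26))*(-1437 + 10858) = (4677 - 159/26)*(-1437 + 10858) = (4677 - 159*1/26)*9421 = (4677 - 159/26)*9421 = (121443/26)*9421 = 1144114503/26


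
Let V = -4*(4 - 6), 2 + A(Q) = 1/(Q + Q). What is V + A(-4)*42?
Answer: -325/4 ≈ -81.250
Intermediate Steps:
A(Q) = -2 + 1/(2*Q) (A(Q) = -2 + 1/(Q + Q) = -2 + 1/(2*Q))
V = 8 (V = -4*(-2) = 8)
V + A(-4)*42 = 8 + (-2 + (½)/(-4))*42 = 8 + (-2 + (½)*(-¼))*42 = 8 + (-2 - ⅛)*42 = 8 - 17/8*42 = 8 - 357/4 = -325/4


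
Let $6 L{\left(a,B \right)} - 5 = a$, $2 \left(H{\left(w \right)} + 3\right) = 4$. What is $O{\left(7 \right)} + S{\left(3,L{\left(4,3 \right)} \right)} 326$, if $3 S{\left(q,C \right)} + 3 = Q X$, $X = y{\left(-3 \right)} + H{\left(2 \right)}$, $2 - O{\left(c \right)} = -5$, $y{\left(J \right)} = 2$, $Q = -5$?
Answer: $- \frac{2587}{3} \approx -862.33$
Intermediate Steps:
$H{\left(w \right)} = -1$ ($H{\left(w \right)} = -3 + \frac{1}{2} \cdot 4 = -3 + 2 = -1$)
$O{\left(c \right)} = 7$ ($O{\left(c \right)} = 2 - -5 = 2 + 5 = 7$)
$L{\left(a,B \right)} = \frac{5}{6} + \frac{a}{6}$
$X = 1$ ($X = 2 - 1 = 1$)
$S{\left(q,C \right)} = - \frac{8}{3}$ ($S{\left(q,C \right)} = -1 + \frac{\left(-5\right) 1}{3} = -1 + \frac{1}{3} \left(-5\right) = -1 - \frac{5}{3} = - \frac{8}{3}$)
$O{\left(7 \right)} + S{\left(3,L{\left(4,3 \right)} \right)} 326 = 7 - \frac{2608}{3} = - \frac{2587}{3}$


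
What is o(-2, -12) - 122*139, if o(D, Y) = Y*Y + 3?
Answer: -16811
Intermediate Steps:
o(D, Y) = 3 + Y² (o(D, Y) = Y² + 3 = 3 + Y²)
o(-2, -12) - 122*139 = (3 + (-12)²) - 122*139 = (3 + 144) - 16958 = 147 - 16958 = -16811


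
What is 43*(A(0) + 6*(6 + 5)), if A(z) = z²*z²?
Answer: 2838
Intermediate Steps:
A(z) = z⁴
43*(A(0) + 6*(6 + 5)) = 43*(0⁴ + 6*(6 + 5)) = 43*(0 + 6*11) = 43*(0 + 66) = 43*66 = 2838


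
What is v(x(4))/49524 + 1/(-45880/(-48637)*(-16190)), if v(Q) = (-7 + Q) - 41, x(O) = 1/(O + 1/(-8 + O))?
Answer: -28398663851/27589716399600 ≈ -0.0010293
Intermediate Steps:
v(Q) = -48 + Q
v(x(4))/49524 + 1/(-45880/(-48637)*(-16190)) = (-48 + (-8 + 4)/(1 + 4² - 8*4))/49524 + 1/(-45880/(-48637)*(-16190)) = (-48 - 4/(1 + 16 - 32))*(1/49524) - 1/16190/(-45880*(-1/48637)) = (-48 - 4/(-15))*(1/49524) - 1/16190/(45880/48637) = (-48 - 1/15*(-4))*(1/49524) + (48637/45880)*(-1/16190) = (-48 + 4/15)*(1/49524) - 48637/742797200 = -716/15*1/49524 - 48637/742797200 = -179/185715 - 48637/742797200 = -28398663851/27589716399600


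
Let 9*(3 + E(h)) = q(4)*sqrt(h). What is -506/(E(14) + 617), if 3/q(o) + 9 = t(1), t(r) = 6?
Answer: -12582702/15268331 - 2277*sqrt(14)/15268331 ≈ -0.82466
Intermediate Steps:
q(o) = -1 (q(o) = 3/(-9 + 6) = 3/(-3) = 3*(-1/3) = -1)
E(h) = -3 - sqrt(h)/9 (E(h) = -3 + (-sqrt(h))/9 = -3 - sqrt(h)/9)
-506/(E(14) + 617) = -506/((-3 - sqrt(14)/9) + 617) = -506/(614 - sqrt(14)/9)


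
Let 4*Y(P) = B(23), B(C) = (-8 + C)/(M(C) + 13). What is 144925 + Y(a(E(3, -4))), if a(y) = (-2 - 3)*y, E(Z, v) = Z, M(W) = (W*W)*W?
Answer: 470716401/3248 ≈ 1.4493e+5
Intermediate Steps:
M(W) = W**3 (M(W) = W**2*W = W**3)
a(y) = -5*y
B(C) = (-8 + C)/(13 + C**3) (B(C) = (-8 + C)/(C**3 + 13) = (-8 + C)/(13 + C**3))
Y(P) = 1/3248 (Y(P) = ((-8 + 23)/(13 + 23**3))/4 = (15/(13 + 12167))/4 = (15/12180)/4 = ((1/12180)*15)/4 = (1/4)*(1/812) = 1/3248)
144925 + Y(a(E(3, -4))) = 144925 + 1/3248 = 470716401/3248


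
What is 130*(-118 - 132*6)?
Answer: -118300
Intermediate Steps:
130*(-118 - 132*6) = 130*(-118 - 792) = 130*(-910) = -118300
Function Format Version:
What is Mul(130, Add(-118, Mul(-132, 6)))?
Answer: -118300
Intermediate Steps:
Mul(130, Add(-118, Mul(-132, 6))) = Mul(130, Add(-118, -792)) = Mul(130, -910) = -118300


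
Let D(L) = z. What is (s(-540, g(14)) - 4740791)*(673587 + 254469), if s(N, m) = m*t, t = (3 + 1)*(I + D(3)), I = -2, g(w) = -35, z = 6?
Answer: -4400239243656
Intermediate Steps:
D(L) = 6
t = 16 (t = (3 + 1)*(-2 + 6) = 4*4 = 16)
s(N, m) = 16*m (s(N, m) = m*16 = 16*m)
(s(-540, g(14)) - 4740791)*(673587 + 254469) = (16*(-35) - 4740791)*(673587 + 254469) = (-560 - 4740791)*928056 = -4741351*928056 = -4400239243656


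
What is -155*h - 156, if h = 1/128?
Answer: -20123/128 ≈ -157.21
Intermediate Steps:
h = 1/128 ≈ 0.0078125
-155*h - 156 = -155*1/128 - 156 = -155/128 - 156 = -20123/128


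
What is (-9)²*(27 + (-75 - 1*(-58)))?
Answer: 810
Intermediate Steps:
(-9)²*(27 + (-75 - 1*(-58))) = 81*(27 + (-75 + 58)) = 81*(27 - 17) = 81*10 = 810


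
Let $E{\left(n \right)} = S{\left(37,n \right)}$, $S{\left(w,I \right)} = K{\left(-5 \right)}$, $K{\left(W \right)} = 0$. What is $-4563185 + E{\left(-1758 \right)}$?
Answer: $-4563185$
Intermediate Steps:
$S{\left(w,I \right)} = 0$
$E{\left(n \right)} = 0$
$-4563185 + E{\left(-1758 \right)} = -4563185 + 0 = -4563185$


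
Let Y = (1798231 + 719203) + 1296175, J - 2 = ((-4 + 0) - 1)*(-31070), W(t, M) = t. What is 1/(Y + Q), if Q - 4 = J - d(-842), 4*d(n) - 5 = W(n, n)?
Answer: 4/15876697 ≈ 2.5194e-7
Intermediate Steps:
d(n) = 5/4 + n/4
J = 155352 (J = 2 + ((-4 + 0) - 1)*(-31070) = 2 + (-4 - 1)*(-31070) = 2 - 5*(-31070) = 2 + 155350 = 155352)
Y = 3813609 (Y = 2517434 + 1296175 = 3813609)
Q = 622261/4 (Q = 4 + (155352 - (5/4 + (¼)*(-842))) = 4 + (155352 - (5/4 - 421/2)) = 4 + (155352 - 1*(-837/4)) = 4 + (155352 + 837/4) = 4 + 622245/4 = 622261/4 ≈ 1.5557e+5)
1/(Y + Q) = 1/(3813609 + 622261/4) = 1/(15876697/4) = 4/15876697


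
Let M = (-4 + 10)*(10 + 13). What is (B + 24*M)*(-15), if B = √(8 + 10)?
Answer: -49680 - 45*√2 ≈ -49744.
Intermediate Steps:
M = 138 (M = 6*23 = 138)
B = 3*√2 (B = √18 = 3*√2 ≈ 4.2426)
(B + 24*M)*(-15) = (3*√2 + 24*138)*(-15) = (3*√2 + 3312)*(-15) = (3312 + 3*√2)*(-15) = -49680 - 45*√2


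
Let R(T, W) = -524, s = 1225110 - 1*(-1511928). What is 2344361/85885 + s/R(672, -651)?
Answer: -116921031733/22501870 ≈ -5196.1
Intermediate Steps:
s = 2737038 (s = 1225110 + 1511928 = 2737038)
2344361/85885 + s/R(672, -651) = 2344361/85885 + 2737038/(-524) = 2344361*(1/85885) + 2737038*(-1/524) = 2344361/85885 - 1368519/262 = -116921031733/22501870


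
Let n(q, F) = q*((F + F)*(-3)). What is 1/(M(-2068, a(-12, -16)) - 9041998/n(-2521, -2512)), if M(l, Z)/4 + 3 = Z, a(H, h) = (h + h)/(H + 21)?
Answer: -56994768/1480966475 ≈ -0.038485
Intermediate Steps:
a(H, h) = 2*h/(21 + H) (a(H, h) = (2*h)/(21 + H) = 2*h/(21 + H))
M(l, Z) = -12 + 4*Z
n(q, F) = -6*F*q (n(q, F) = q*((2*F)*(-3)) = q*(-6*F) = -6*F*q)
1/(M(-2068, a(-12, -16)) - 9041998/n(-2521, -2512)) = 1/((-12 + 4*(2*(-16)/(21 - 12))) - 9041998/((-6*(-2512)*(-2521)))) = 1/((-12 + 4*(2*(-16)/9)) - 9041998/(-37996512)) = 1/((-12 + 4*(2*(-16)*(1/9))) - 9041998*(-1/37996512)) = 1/((-12 + 4*(-32/9)) + 4520999/18998256) = 1/((-12 - 128/9) + 4520999/18998256) = 1/(-236/9 + 4520999/18998256) = 1/(-1480966475/56994768) = -56994768/1480966475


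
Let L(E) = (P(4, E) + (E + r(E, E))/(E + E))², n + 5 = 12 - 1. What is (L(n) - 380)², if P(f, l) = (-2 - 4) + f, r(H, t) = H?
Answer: 143641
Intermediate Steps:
P(f, l) = -6 + f
n = 6 (n = -5 + (12 - 1) = -5 + 11 = 6)
L(E) = 1 (L(E) = ((-6 + 4) + (E + E)/(E + E))² = (-2 + (2*E)/((2*E)))² = (-2 + (2*E)*(1/(2*E)))² = (-2 + 1)² = (-1)² = 1)
(L(n) - 380)² = (1 - 380)² = (-379)² = 143641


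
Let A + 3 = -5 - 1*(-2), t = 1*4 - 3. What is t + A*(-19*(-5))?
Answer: -569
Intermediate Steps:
t = 1 (t = 4 - 3 = 1)
A = -6 (A = -3 + (-5 - 1*(-2)) = -3 + (-5 + 2) = -3 - 3 = -6)
t + A*(-19*(-5)) = 1 - (-114)*(-5) = 1 - 6*95 = 1 - 570 = -569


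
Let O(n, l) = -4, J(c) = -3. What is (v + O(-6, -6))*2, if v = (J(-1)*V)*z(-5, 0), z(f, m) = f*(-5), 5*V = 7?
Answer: -218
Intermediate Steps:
V = 7/5 (V = (1/5)*7 = 7/5 ≈ 1.4000)
z(f, m) = -5*f
v = -105 (v = (-3*7/5)*(-5*(-5)) = -21/5*25 = -105)
(v + O(-6, -6))*2 = (-105 - 4)*2 = -109*2 = -218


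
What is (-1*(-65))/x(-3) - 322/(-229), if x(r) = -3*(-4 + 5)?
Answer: -13919/687 ≈ -20.261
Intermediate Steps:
x(r) = -3 (x(r) = -3*1 = -3)
(-1*(-65))/x(-3) - 322/(-229) = -1*(-65)/(-3) - 322/(-229) = 65*(-⅓) - 322*(-1/229) = -65/3 + 322/229 = -13919/687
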